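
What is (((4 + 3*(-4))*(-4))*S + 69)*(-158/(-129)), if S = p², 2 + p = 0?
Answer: 31126/129 ≈ 241.29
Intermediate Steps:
p = -2 (p = -2 + 0 = -2)
S = 4 (S = (-2)² = 4)
(((4 + 3*(-4))*(-4))*S + 69)*(-158/(-129)) = (((4 + 3*(-4))*(-4))*4 + 69)*(-158/(-129)) = (((4 - 12)*(-4))*4 + 69)*(-158*(-1/129)) = (-8*(-4)*4 + 69)*(158/129) = (32*4 + 69)*(158/129) = (128 + 69)*(158/129) = 197*(158/129) = 31126/129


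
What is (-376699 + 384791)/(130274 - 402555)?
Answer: -8092/272281 ≈ -0.029719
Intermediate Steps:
(-376699 + 384791)/(130274 - 402555) = 8092/(-272281) = 8092*(-1/272281) = -8092/272281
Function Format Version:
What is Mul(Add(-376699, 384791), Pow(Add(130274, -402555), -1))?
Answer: Rational(-8092, 272281) ≈ -0.029719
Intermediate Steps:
Mul(Add(-376699, 384791), Pow(Add(130274, -402555), -1)) = Mul(8092, Pow(-272281, -1)) = Mul(8092, Rational(-1, 272281)) = Rational(-8092, 272281)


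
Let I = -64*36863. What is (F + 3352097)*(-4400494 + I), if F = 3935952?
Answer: -49265214314574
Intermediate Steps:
I = -2359232
(F + 3352097)*(-4400494 + I) = (3935952 + 3352097)*(-4400494 - 2359232) = 7288049*(-6759726) = -49265214314574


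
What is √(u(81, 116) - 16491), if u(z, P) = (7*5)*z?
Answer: 2*I*√3414 ≈ 116.86*I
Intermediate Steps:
u(z, P) = 35*z
√(u(81, 116) - 16491) = √(35*81 - 16491) = √(2835 - 16491) = √(-13656) = 2*I*√3414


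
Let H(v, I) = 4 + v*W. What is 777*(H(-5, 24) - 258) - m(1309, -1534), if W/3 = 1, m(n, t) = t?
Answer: -207479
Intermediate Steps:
W = 3 (W = 3*1 = 3)
H(v, I) = 4 + 3*v (H(v, I) = 4 + v*3 = 4 + 3*v)
777*(H(-5, 24) - 258) - m(1309, -1534) = 777*((4 + 3*(-5)) - 258) - 1*(-1534) = 777*((4 - 15) - 258) + 1534 = 777*(-11 - 258) + 1534 = 777*(-269) + 1534 = -209013 + 1534 = -207479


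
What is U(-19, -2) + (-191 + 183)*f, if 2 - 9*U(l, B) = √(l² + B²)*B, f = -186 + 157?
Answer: 2090/9 + 2*√365/9 ≈ 236.47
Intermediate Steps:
f = -29
U(l, B) = 2/9 - B*√(B² + l²)/9 (U(l, B) = 2/9 - √(l² + B²)*B/9 = 2/9 - √(B² + l²)*B/9 = 2/9 - B*√(B² + l²)/9)
U(-19, -2) + (-191 + 183)*f = (2/9 - ⅑*(-2)*√((-2)² + (-19)²)) + (-191 + 183)*(-29) = (2/9 - ⅑*(-2)*√(4 + 361)) - 8*(-29) = (2/9 - ⅑*(-2)*√365) + 232 = (2/9 + 2*√365/9) + 232 = 2090/9 + 2*√365/9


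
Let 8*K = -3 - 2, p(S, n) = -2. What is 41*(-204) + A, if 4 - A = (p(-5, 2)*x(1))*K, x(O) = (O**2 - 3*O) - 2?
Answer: -8355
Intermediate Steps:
x(O) = -2 + O**2 - 3*O
K = -5/8 (K = (-3 - 2)/8 = (1/8)*(-5) = -5/8 ≈ -0.62500)
A = 9 (A = 4 - (-2*(-2 + 1**2 - 3*1))*(-5)/8 = 4 - (-2*(-2 + 1 - 3))*(-5)/8 = 4 - (-2*(-4))*(-5)/8 = 4 - 8*(-5)/8 = 4 - 1*(-5) = 4 + 5 = 9)
41*(-204) + A = 41*(-204) + 9 = -8364 + 9 = -8355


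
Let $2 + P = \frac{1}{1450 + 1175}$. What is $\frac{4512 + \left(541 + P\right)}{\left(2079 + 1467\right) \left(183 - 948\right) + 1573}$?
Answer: $- \frac{13258876}{7116682125} \approx -0.0018631$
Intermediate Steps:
$P = - \frac{5249}{2625}$ ($P = -2 + \frac{1}{1450 + 1175} = -2 + \frac{1}{2625} = - \frac{5249}{2625} \approx -1.9996$)
$\frac{4512 + \left(541 + P\right)}{\left(2079 + 1467\right) \left(183 - 948\right) + 1573} = \frac{4512 + \left(541 - \frac{5249}{2625}\right)}{\left(2079 + 1467\right) \left(183 - 948\right) + 1573} = \frac{4512 + \frac{1414876}{2625}}{3546 \left(-765\right) + 1573} = \frac{13258876}{2625 \left(-2712690 + 1573\right)} = \frac{13258876}{2625 \left(-2711117\right)} = \frac{13258876}{2625} \left(- \frac{1}{2711117}\right) = - \frac{13258876}{7116682125}$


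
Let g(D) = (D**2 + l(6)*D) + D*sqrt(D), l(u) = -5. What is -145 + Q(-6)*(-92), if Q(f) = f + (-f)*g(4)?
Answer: -1801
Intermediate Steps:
g(D) = D**2 + D**(3/2) - 5*D (g(D) = (D**2 - 5*D) + D*sqrt(D) = (D**2 - 5*D) + D**(3/2) = D**2 + D**(3/2) - 5*D)
Q(f) = -3*f (Q(f) = f + (-f)*(4**2 + 4**(3/2) - 5*4) = f + (-f)*(16 + 8 - 20) = f - f*4 = f - 4*f = -3*f)
-145 + Q(-6)*(-92) = -145 - 3*(-6)*(-92) = -145 + 18*(-92) = -145 - 1656 = -1801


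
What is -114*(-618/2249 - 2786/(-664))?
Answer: -166877817/373334 ≈ -446.99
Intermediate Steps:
-114*(-618/2249 - 2786/(-664)) = -114*(-618*1/2249 - 2786*(-1/664)) = -114*(-618/2249 + 1393/332) = -114*2927681/746668 = -166877817/373334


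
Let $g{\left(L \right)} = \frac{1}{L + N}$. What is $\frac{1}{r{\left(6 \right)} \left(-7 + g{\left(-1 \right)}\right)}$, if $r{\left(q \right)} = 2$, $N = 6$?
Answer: $- \frac{5}{68} \approx -0.073529$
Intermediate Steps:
$g{\left(L \right)} = \frac{1}{6 + L}$ ($g{\left(L \right)} = \frac{1}{L + 6} = \frac{1}{6 + L}$)
$\frac{1}{r{\left(6 \right)} \left(-7 + g{\left(-1 \right)}\right)} = \frac{1}{2 \left(-7 + \frac{1}{6 - 1}\right)} = \frac{1}{2 \left(-7 + \frac{1}{5}\right)} = \frac{1}{2 \left(- \frac{34}{5}\right)} = \frac{1}{- \frac{68}{5}} = - \frac{5}{68}$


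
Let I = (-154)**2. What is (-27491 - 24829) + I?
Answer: -28604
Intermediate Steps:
I = 23716
(-27491 - 24829) + I = (-27491 - 24829) + 23716 = -52320 + 23716 = -28604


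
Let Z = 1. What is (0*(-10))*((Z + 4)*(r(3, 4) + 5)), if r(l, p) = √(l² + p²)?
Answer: 0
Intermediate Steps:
(0*(-10))*((Z + 4)*(r(3, 4) + 5)) = (0*(-10))*((1 + 4)*(√(3² + 4²) + 5)) = 0*(5*(√(9 + 16) + 5)) = 0*(5*(√25 + 5)) = 0*(5*(5 + 5)) = 0*(5*10) = 0*50 = 0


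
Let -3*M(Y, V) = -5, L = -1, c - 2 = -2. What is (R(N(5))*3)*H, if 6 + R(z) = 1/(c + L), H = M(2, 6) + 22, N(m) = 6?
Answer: -497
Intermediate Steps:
c = 0 (c = 2 - 2 = 0)
M(Y, V) = 5/3 (M(Y, V) = -1/3*(-5) = 5/3)
H = 71/3 (H = 5/3 + 22 = 71/3 ≈ 23.667)
R(z) = -7 (R(z) = -6 + 1/(0 - 1) = -6 + 1/(-1) = -6 - 1 = -7)
(R(N(5))*3)*H = -7*3*(71/3) = -21*71/3 = -497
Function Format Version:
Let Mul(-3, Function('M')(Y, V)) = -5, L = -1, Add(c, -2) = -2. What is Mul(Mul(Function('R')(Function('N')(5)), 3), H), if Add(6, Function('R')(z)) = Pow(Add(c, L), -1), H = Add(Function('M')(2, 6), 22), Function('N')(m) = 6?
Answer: -497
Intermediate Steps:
c = 0 (c = Add(2, -2) = 0)
Function('M')(Y, V) = Rational(5, 3) (Function('M')(Y, V) = Mul(Rational(-1, 3), -5) = Rational(5, 3))
H = Rational(71, 3) (H = Add(Rational(5, 3), 22) = Rational(71, 3) ≈ 23.667)
Function('R')(z) = -7 (Function('R')(z) = Add(-6, Pow(Add(0, -1), -1)) = Add(-6, Pow(-1, -1)) = Add(-6, -1) = -7)
Mul(Mul(Function('R')(Function('N')(5)), 3), H) = Mul(Mul(-7, 3), Rational(71, 3)) = Mul(-21, Rational(71, 3)) = -497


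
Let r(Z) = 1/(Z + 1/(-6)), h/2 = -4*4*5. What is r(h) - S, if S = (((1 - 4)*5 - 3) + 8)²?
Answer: -96106/961 ≈ -100.01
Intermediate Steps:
h = -160 (h = 2*(-4*4*5) = 2*(-16*5) = 2*(-80) = -160)
r(Z) = 1/(-⅙ + Z) (r(Z) = 1/(Z - ⅙) = 1/(-⅙ + Z))
S = 100 (S = ((-3*5 - 3) + 8)² = ((-15 - 3) + 8)² = (-18 + 8)² = (-10)² = 100)
r(h) - S = 6/(-1 + 6*(-160)) - 1*100 = 6/(-1 - 960) - 100 = 6/(-961) - 100 = 6*(-1/961) - 100 = -6/961 - 100 = -96106/961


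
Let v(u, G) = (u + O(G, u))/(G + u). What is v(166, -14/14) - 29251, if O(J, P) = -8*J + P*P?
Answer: -959737/33 ≈ -29083.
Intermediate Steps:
O(J, P) = P² - 8*J (O(J, P) = -8*J + P² = P² - 8*J)
v(u, G) = (u + u² - 8*G)/(G + u) (v(u, G) = (u + (u² - 8*G))/(G + u) = (u + u² - 8*G)/(G + u))
v(166, -14/14) - 29251 = (166 + 166² - (-112)/14)/(-14/14 + 166) - 29251 = (166 + 27556 - (-112)/14)/(-14*1/14 + 166) - 29251 = (166 + 27556 - 8*(-1))/(-1 + 166) - 29251 = (166 + 27556 + 8)/165 - 29251 = (1/165)*27730 - 29251 = 5546/33 - 29251 = -959737/33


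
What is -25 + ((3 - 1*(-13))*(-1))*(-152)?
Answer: 2407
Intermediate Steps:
-25 + ((3 - 1*(-13))*(-1))*(-152) = -25 + ((3 + 13)*(-1))*(-152) = -25 + (16*(-1))*(-152) = -25 - 16*(-152) = -25 + 2432 = 2407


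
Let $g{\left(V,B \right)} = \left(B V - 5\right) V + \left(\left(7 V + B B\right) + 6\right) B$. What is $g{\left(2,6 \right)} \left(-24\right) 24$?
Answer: $-201600$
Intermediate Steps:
$g{\left(V,B \right)} = B \left(6 + B^{2} + 7 V\right) + V \left(-5 + B V\right)$ ($g{\left(V,B \right)} = \left(-5 + B V\right) V + \left(\left(7 V + B^{2}\right) + 6\right) B = V \left(-5 + B V\right) + \left(\left(B^{2} + 7 V\right) + 6\right) B = V \left(-5 + B V\right) + \left(6 + B^{2} + 7 V\right) B = V \left(-5 + B V\right) + B \left(6 + B^{2} + 7 V\right) = B \left(6 + B^{2} + 7 V\right) + V \left(-5 + B V\right)$)
$g{\left(2,6 \right)} \left(-24\right) 24 = \left(6^{3} - 10 + 6 \cdot 6 + 6 \cdot 2^{2} + 7 \cdot 6 \cdot 2\right) \left(-24\right) 24 = \left(216 - 10 + 36 + 6 \cdot 4 + 84\right) \left(-24\right) 24 = \left(216 - 10 + 36 + 24 + 84\right) \left(-24\right) 24 = 350 \left(-24\right) 24 = \left(-8400\right) 24 = -201600$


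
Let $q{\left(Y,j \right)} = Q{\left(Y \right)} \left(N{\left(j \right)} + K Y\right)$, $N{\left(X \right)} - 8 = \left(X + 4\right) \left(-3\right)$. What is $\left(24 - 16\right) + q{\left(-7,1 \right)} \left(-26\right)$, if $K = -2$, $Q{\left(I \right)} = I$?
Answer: $1282$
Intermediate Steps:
$N{\left(X \right)} = -4 - 3 X$ ($N{\left(X \right)} = 8 + \left(X + 4\right) \left(-3\right) = 8 + \left(4 + X\right) \left(-3\right) = 8 - \left(12 + 3 X\right) = -4 - 3 X$)
$q{\left(Y,j \right)} = Y \left(-4 - 3 j - 2 Y\right)$ ($q{\left(Y,j \right)} = Y \left(\left(-4 - 3 j\right) - 2 Y\right) = Y \left(-4 - 3 j - 2 Y\right)$)
$\left(24 - 16\right) + q{\left(-7,1 \right)} \left(-26\right) = \left(24 - 16\right) + \left(-1\right) \left(-7\right) \left(4 + 2 \left(-7\right) + 3 \cdot 1\right) \left(-26\right) = 8 + \left(-1\right) \left(-7\right) \left(4 - 14 + 3\right) \left(-26\right) = 8 + \left(-1\right) \left(-7\right) \left(-7\right) \left(-26\right) = 8 - -1274 = 8 + 1274 = 1282$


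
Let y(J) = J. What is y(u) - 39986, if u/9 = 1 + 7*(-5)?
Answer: -40292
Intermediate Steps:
u = -306 (u = 9*(1 + 7*(-5)) = 9*(1 - 35) = 9*(-34) = -306)
y(u) - 39986 = -306 - 39986 = -40292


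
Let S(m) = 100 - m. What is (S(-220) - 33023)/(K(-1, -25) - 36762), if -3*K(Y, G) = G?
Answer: 98109/110261 ≈ 0.88979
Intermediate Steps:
K(Y, G) = -G/3
(S(-220) - 33023)/(K(-1, -25) - 36762) = ((100 - 1*(-220)) - 33023)/(-⅓*(-25) - 36762) = ((100 + 220) - 33023)/(25/3 - 36762) = (320 - 33023)/(-110261/3) = -32703*(-3/110261) = 98109/110261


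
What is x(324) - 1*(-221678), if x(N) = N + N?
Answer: 222326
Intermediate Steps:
x(N) = 2*N
x(324) - 1*(-221678) = 2*324 - 1*(-221678) = 648 + 221678 = 222326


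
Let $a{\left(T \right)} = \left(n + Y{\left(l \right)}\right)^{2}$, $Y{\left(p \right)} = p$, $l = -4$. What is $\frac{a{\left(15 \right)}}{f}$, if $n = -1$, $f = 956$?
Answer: $\frac{25}{956} \approx 0.026151$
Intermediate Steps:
$a{\left(T \right)} = 25$ ($a{\left(T \right)} = \left(-1 - 4\right)^{2} = \left(-5\right)^{2} = 25$)
$\frac{a{\left(15 \right)}}{f} = \frac{25}{956}$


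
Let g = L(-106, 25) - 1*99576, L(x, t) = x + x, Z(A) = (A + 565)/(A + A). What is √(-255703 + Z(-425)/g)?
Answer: 7*I*√93858636351233130/4240990 ≈ 505.67*I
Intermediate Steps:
Z(A) = (565 + A)/(2*A) (Z(A) = (565 + A)/((2*A)) = (565 + A)*(1/(2*A)) = (565 + A)/(2*A))
L(x, t) = 2*x
g = -99788 (g = 2*(-106) - 1*99576 = -212 - 99576 = -99788)
√(-255703 + Z(-425)/g) = √(-255703 + ((½)*(565 - 425)/(-425))/(-99788)) = √(-255703 + ((½)*(-1/425)*140)*(-1/99788)) = √(-255703 - 14/85*(-1/99788)) = √(-255703 + 7/4240990) = √(-1084433865963/4240990) = 7*I*√93858636351233130/4240990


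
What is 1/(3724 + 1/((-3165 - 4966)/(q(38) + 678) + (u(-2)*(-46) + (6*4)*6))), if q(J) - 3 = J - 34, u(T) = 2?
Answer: 27489/102369721 ≈ 0.00026853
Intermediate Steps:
q(J) = -31 + J (q(J) = 3 + (J - 34) = 3 + (-34 + J) = -31 + J)
1/(3724 + 1/((-3165 - 4966)/(q(38) + 678) + (u(-2)*(-46) + (6*4)*6))) = 1/(3724 + 1/((-3165 - 4966)/((-31 + 38) + 678) + (2*(-46) + (6*4)*6))) = 1/(3724 + 1/(-8131/(7 + 678) + (-92 + 24*6))) = 1/(3724 + 1/(-8131/685 + (-92 + 144))) = 1/(3724 + 1/(-8131*1/685 + 52)) = 1/(3724 + 1/(-8131/685 + 52)) = 1/(3724 + 1/(27489/685)) = 1/(3724 + 685/27489) = 1/(102369721/27489) = 27489/102369721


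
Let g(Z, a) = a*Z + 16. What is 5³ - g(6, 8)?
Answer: 61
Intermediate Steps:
g(Z, a) = 16 + Z*a (g(Z, a) = Z*a + 16 = 16 + Z*a)
5³ - g(6, 8) = 5³ - (16 + 6*8) = 125 - (16 + 48) = 125 - 1*64 = 125 - 64 = 61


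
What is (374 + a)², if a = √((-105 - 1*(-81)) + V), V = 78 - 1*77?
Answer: (374 + I*√23)² ≈ 1.3985e+5 + 3587.0*I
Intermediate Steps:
V = 1 (V = 78 - 77 = 1)
a = I*√23 (a = √((-105 - 1*(-81)) + 1) = √((-105 + 81) + 1) = √(-24 + 1) = √(-23) = I*√23 ≈ 4.7958*I)
(374 + a)² = (374 + I*√23)²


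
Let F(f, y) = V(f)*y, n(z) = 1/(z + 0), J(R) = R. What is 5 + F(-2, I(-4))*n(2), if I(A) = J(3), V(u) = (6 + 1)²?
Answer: 157/2 ≈ 78.500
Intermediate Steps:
V(u) = 49 (V(u) = 7² = 49)
I(A) = 3
n(z) = 1/z
F(f, y) = 49*y
5 + F(-2, I(-4))*n(2) = 5 + (49*3)/2 = 5 + 147*(½) = 5 + 147/2 = 157/2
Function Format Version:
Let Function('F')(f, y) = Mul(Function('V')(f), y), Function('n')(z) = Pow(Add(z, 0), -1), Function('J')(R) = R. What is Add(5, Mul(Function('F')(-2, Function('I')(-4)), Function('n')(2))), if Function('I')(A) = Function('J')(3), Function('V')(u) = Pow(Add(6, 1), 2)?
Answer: Rational(157, 2) ≈ 78.500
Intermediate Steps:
Function('V')(u) = 49 (Function('V')(u) = Pow(7, 2) = 49)
Function('I')(A) = 3
Function('n')(z) = Pow(z, -1)
Function('F')(f, y) = Mul(49, y)
Add(5, Mul(Function('F')(-2, Function('I')(-4)), Function('n')(2))) = Add(5, Mul(Mul(49, 3), Pow(2, -1))) = Add(5, Mul(147, Rational(1, 2))) = Add(5, Rational(147, 2)) = Rational(157, 2)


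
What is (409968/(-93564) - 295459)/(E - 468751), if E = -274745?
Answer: 767909329/1932346104 ≈ 0.39740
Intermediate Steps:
(409968/(-93564) - 295459)/(E - 468751) = (409968/(-93564) - 295459)/(-274745 - 468751) = (409968*(-1/93564) - 295459)/(-743496) = (-11388/2599 - 295459)*(-1/743496) = -767909329/2599*(-1/743496) = 767909329/1932346104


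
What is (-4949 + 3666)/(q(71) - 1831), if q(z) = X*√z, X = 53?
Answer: 2349173/3153122 + 67999*√71/3153122 ≈ 0.92675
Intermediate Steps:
q(z) = 53*√z
(-4949 + 3666)/(q(71) - 1831) = (-4949 + 3666)/(53*√71 - 1831) = -1283/(-1831 + 53*√71)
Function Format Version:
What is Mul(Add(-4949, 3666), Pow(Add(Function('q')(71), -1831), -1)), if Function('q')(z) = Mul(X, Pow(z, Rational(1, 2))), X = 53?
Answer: Add(Rational(2349173, 3153122), Mul(Rational(67999, 3153122), Pow(71, Rational(1, 2)))) ≈ 0.92675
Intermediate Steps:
Function('q')(z) = Mul(53, Pow(z, Rational(1, 2)))
Mul(Add(-4949, 3666), Pow(Add(Function('q')(71), -1831), -1)) = Mul(Add(-4949, 3666), Pow(Add(Mul(53, Pow(71, Rational(1, 2))), -1831), -1)) = Mul(-1283, Pow(Add(-1831, Mul(53, Pow(71, Rational(1, 2)))), -1))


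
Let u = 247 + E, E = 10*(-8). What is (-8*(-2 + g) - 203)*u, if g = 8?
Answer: -41917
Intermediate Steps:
E = -80
u = 167 (u = 247 - 80 = 167)
(-8*(-2 + g) - 203)*u = (-8*(-2 + 8) - 203)*167 = (-8*6 - 203)*167 = (-48 - 203)*167 = -251*167 = -41917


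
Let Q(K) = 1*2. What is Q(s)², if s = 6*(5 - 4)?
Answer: 4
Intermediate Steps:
s = 6 (s = 6*1 = 6)
Q(K) = 2
Q(s)² = 2² = 4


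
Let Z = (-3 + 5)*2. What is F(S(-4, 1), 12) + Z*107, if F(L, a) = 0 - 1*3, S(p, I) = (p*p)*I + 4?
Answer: 425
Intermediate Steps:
S(p, I) = 4 + I*p**2 (S(p, I) = p**2*I + 4 = I*p**2 + 4 = 4 + I*p**2)
F(L, a) = -3 (F(L, a) = 0 - 3 = -3)
Z = 4 (Z = 2*2 = 4)
F(S(-4, 1), 12) + Z*107 = -3 + 4*107 = -3 + 428 = 425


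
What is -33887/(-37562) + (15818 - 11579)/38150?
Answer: 51857656/51178225 ≈ 1.0133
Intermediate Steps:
-33887/(-37562) + (15818 - 11579)/38150 = -33887*(-1/37562) + 4239*(1/38150) = 4841/5366 + 4239/38150 = 51857656/51178225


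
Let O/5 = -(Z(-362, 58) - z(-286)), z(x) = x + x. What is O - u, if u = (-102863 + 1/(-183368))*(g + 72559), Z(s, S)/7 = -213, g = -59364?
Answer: 248882063785035/183368 ≈ 1.3573e+9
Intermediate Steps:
Z(s, S) = -1491 (Z(s, S) = 7*(-213) = -1491)
z(x) = 2*x
O = 4595 (O = 5*(-(-1491 - 2*(-286))) = 5*(-(-1491 - 1*(-572))) = 5*(-(-1491 + 572)) = 5*(-1*(-919)) = 5*919 = 4595)
u = -248881221209075/183368 (u = (-102863 + 1/(-183368))*(-59364 + 72559) = (-102863 - 1/183368)*13195 = -18861782585/183368*13195 = -248881221209075/183368 ≈ -1.3573e+9)
O - u = 4595 - 1*(-248881221209075/183368) = 4595 + 248881221209075/183368 = 248882063785035/183368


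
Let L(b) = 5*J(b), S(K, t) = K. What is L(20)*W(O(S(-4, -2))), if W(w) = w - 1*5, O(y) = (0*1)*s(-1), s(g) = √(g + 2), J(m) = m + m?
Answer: -1000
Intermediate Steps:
J(m) = 2*m
s(g) = √(2 + g)
O(y) = 0 (O(y) = (0*1)*√(2 - 1) = 0*√1 = 0*1 = 0)
L(b) = 10*b (L(b) = 5*(2*b) = 10*b)
W(w) = -5 + w (W(w) = w - 5 = -5 + w)
L(20)*W(O(S(-4, -2))) = (10*20)*(-5 + 0) = 200*(-5) = -1000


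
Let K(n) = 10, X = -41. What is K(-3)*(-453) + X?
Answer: -4571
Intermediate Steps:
K(-3)*(-453) + X = 10*(-453) - 41 = -4530 - 41 = -4571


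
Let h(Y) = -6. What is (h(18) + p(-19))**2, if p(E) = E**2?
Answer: 126025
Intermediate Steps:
(h(18) + p(-19))**2 = (-6 + (-19)**2)**2 = (-6 + 361)**2 = 355**2 = 126025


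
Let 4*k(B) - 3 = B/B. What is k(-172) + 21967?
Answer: 21968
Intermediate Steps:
k(B) = 1 (k(B) = ¾ + (B/B)/4 = ¾ + (¼)*1 = ¾ + ¼ = 1)
k(-172) + 21967 = 1 + 21967 = 21968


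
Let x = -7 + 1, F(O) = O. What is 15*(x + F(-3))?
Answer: -135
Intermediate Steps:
x = -6
15*(x + F(-3)) = 15*(-6 - 3) = 15*(-9) = -135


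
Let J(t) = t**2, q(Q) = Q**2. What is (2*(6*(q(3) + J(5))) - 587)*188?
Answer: -33652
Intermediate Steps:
(2*(6*(q(3) + J(5))) - 587)*188 = (2*(6*(3**2 + 5**2)) - 587)*188 = (2*(6*(9 + 25)) - 587)*188 = (2*(6*34) - 587)*188 = (2*204 - 587)*188 = (408 - 587)*188 = -179*188 = -33652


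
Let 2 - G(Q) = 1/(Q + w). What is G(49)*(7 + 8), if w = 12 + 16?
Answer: 2295/77 ≈ 29.805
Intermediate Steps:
w = 28
G(Q) = 2 - 1/(28 + Q) (G(Q) = 2 - 1/(Q + 28) = 2 - 1/(28 + Q))
G(49)*(7 + 8) = ((55 + 2*49)/(28 + 49))*(7 + 8) = ((55 + 98)/77)*15 = ((1/77)*153)*15 = (153/77)*15 = 2295/77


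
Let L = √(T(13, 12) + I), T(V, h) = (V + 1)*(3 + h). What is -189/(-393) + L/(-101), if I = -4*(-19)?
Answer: 63/131 - √286/101 ≈ 0.31348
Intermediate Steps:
T(V, h) = (1 + V)*(3 + h)
I = 76
L = √286 (L = √((3 + 12 + 3*13 + 13*12) + 76) = √((3 + 12 + 39 + 156) + 76) = √(210 + 76) = √286 ≈ 16.912)
-189/(-393) + L/(-101) = -189/(-393) + √286/(-101) = -189*(-1/393) + √286*(-1/101) = 63/131 - √286/101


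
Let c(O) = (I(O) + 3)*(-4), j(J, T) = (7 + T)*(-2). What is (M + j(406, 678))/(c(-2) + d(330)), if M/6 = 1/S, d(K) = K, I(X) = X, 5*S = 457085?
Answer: -62620642/14900971 ≈ -4.2025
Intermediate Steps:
S = 91417 (S = (⅕)*457085 = 91417)
M = 6/91417 ≈ 6.5633e-5
j(J, T) = -14 - 2*T
c(O) = -12 - 4*O (c(O) = (O + 3)*(-4) = (3 + O)*(-4) = -12 - 4*O)
(M + j(406, 678))/(c(-2) + d(330)) = (6/91417 + (-14 - 2*678))/((-12 - 4*(-2)) + 330) = (6/91417 + (-14 - 1356))/((-12 + 8) + 330) = (6/91417 - 1370)/(-4 + 330) = -125241284/91417/326 = -125241284/91417*1/326 = -62620642/14900971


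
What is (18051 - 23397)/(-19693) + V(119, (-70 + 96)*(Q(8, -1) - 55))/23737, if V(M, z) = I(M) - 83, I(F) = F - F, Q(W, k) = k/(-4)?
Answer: 125263483/467452741 ≈ 0.26797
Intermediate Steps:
Q(W, k) = -k/4 (Q(W, k) = k*(-¼) = -k/4)
I(F) = 0
V(M, z) = -83 (V(M, z) = 0 - 83 = -83)
(18051 - 23397)/(-19693) + V(119, (-70 + 96)*(Q(8, -1) - 55))/23737 = (18051 - 23397)/(-19693) - 83/23737 = -5346*(-1/19693) - 83*1/23737 = 5346/19693 - 83/23737 = 125263483/467452741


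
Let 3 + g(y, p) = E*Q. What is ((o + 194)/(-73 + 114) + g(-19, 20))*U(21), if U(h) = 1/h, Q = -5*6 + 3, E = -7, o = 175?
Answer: 65/7 ≈ 9.2857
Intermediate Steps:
Q = -27 (Q = -30 + 3 = -27)
g(y, p) = 186 (g(y, p) = -3 - 7*(-27) = -3 + 189 = 186)
((o + 194)/(-73 + 114) + g(-19, 20))*U(21) = ((175 + 194)/(-73 + 114) + 186)/21 = (369/41 + 186)*(1/21) = (369*(1/41) + 186)*(1/21) = (9 + 186)*(1/21) = 195*(1/21) = 65/7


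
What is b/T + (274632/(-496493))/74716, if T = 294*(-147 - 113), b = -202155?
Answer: 124985250370151/47260267038712 ≈ 2.6446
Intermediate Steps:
T = -76440 (T = 294*(-260) = -76440)
b/T + (274632/(-496493))/74716 = -202155/(-76440) + (274632/(-496493))/74716 = -202155*(-1/76440) + (274632*(-1/496493))*(1/74716) = 13477/5096 - 274632/496493*1/74716 = 13477/5096 - 68658/9273992747 = 124985250370151/47260267038712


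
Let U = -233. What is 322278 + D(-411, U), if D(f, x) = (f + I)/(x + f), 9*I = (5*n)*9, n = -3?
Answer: 103773729/322 ≈ 3.2228e+5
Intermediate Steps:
I = -15 (I = ((5*(-3))*9)/9 = (-15*9)/9 = (⅑)*(-135) = -15)
D(f, x) = (-15 + f)/(f + x) (D(f, x) = (f - 15)/(x + f) = (-15 + f)/(f + x))
322278 + D(-411, U) = 322278 + (-15 - 411)/(-411 - 233) = 322278 - 426/(-644) = 322278 - 1/644*(-426) = 322278 + 213/322 = 103773729/322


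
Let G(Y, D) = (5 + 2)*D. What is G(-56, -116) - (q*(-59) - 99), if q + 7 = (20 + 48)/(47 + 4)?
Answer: -3142/3 ≈ -1047.3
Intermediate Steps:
G(Y, D) = 7*D
q = -17/3 (q = -7 + (20 + 48)/(47 + 4) = -7 + 68/51 = -7 + 68*(1/51) = -7 + 4/3 = -17/3 ≈ -5.6667)
G(-56, -116) - (q*(-59) - 99) = 7*(-116) - (-17/3*(-59) - 99) = -812 - (1003/3 - 99) = -812 - 1*706/3 = -812 - 706/3 = -3142/3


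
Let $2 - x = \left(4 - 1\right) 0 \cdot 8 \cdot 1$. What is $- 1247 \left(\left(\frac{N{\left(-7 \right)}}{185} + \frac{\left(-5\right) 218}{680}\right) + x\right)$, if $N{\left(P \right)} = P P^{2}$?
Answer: $\frac{22856263}{12580} \approx 1816.9$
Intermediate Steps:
$N{\left(P \right)} = P^{3}$
$x = 2$ ($x = 2 - \left(4 - 1\right) 0 \cdot 8 \cdot 1 = 2 - 3 \cdot 0 \cdot 8 \cdot 1 = 2 - 0 \cdot 8 \cdot 1 = 2 - 0 \cdot 1 = 2 - 0 = 2 + 0 = 2$)
$- 1247 \left(\left(\frac{N{\left(-7 \right)}}{185} + \frac{\left(-5\right) 218}{680}\right) + x\right) = - 1247 \left(\left(\frac{\left(-7\right)^{3}}{185} + \frac{\left(-5\right) 218}{680}\right) + 2\right) = - 1247 \left(\left(\left(-343\right) \frac{1}{185} - \frac{109}{68}\right) + 2\right) = - 1247 \left(\left(- \frac{343}{185} - \frac{109}{68}\right) + 2\right) = - 1247 \left(- \frac{43489}{12580} + 2\right) = \left(-1247\right) \left(- \frac{18329}{12580}\right) = \frac{22856263}{12580}$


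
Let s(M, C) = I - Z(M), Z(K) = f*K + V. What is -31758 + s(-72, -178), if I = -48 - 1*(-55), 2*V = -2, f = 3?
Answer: -31534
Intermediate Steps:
V = -1 (V = (½)*(-2) = -1)
Z(K) = -1 + 3*K (Z(K) = 3*K - 1 = -1 + 3*K)
I = 7 (I = -48 + 55 = 7)
s(M, C) = 8 - 3*M (s(M, C) = 7 - (-1 + 3*M) = 7 + (1 - 3*M) = 8 - 3*M)
-31758 + s(-72, -178) = -31758 + (8 - 3*(-72)) = -31758 + (8 + 216) = -31758 + 224 = -31534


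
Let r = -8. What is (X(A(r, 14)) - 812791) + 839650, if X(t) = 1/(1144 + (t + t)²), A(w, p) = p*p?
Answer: 4157988073/154808 ≈ 26859.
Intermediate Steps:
A(w, p) = p²
X(t) = 1/(1144 + 4*t²) (X(t) = 1/(1144 + (2*t)²) = 1/(1144 + 4*t²))
(X(A(r, 14)) - 812791) + 839650 = (1/(4*(286 + (14²)²)) - 812791) + 839650 = (1/(4*(286 + 196²)) - 812791) + 839650 = (1/(4*(286 + 38416)) - 812791) + 839650 = ((¼)/38702 - 812791) + 839650 = ((¼)*(1/38702) - 812791) + 839650 = (1/154808 - 812791) + 839650 = -125826549127/154808 + 839650 = 4157988073/154808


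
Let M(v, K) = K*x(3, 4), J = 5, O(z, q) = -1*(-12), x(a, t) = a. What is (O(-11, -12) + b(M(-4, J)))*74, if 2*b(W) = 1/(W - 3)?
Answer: 10693/12 ≈ 891.08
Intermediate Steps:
O(z, q) = 12
M(v, K) = 3*K (M(v, K) = K*3 = 3*K)
b(W) = 1/(2*(-3 + W)) (b(W) = 1/(2*(W - 3)) = 1/(2*(-3 + W)))
(O(-11, -12) + b(M(-4, J)))*74 = (12 + 1/(2*(-3 + 3*5)))*74 = (12 + 1/(2*(-3 + 15)))*74 = (12 + (½)/12)*74 = (12 + (½)*(1/12))*74 = (12 + 1/24)*74 = (289/24)*74 = 10693/12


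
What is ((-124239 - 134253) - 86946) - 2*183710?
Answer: -712858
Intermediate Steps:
((-124239 - 134253) - 86946) - 2*183710 = (-258492 - 86946) - 1*367420 = -345438 - 367420 = -712858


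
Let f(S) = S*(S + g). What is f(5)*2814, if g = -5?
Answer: 0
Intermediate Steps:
f(S) = S*(-5 + S) (f(S) = S*(S - 5) = S*(-5 + S))
f(5)*2814 = (5*(-5 + 5))*2814 = (5*0)*2814 = 0*2814 = 0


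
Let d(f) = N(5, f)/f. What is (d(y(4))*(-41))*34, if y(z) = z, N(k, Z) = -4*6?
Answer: 8364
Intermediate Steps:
N(k, Z) = -24
d(f) = -24/f
(d(y(4))*(-41))*34 = (-24/4*(-41))*34 = (-24*¼*(-41))*34 = -6*(-41)*34 = 246*34 = 8364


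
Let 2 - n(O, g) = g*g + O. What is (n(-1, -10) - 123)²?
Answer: 48400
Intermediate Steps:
n(O, g) = 2 - O - g² (n(O, g) = 2 - (g*g + O) = 2 - (g² + O) = 2 - (O + g²) = 2 + (-O - g²) = 2 - O - g²)
(n(-1, -10) - 123)² = ((2 - 1*(-1) - 1*(-10)²) - 123)² = ((2 + 1 - 1*100) - 123)² = ((2 + 1 - 100) - 123)² = (-97 - 123)² = (-220)² = 48400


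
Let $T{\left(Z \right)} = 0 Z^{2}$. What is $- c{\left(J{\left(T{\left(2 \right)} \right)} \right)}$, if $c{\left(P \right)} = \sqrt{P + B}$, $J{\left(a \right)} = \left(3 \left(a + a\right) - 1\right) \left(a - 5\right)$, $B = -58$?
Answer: $- i \sqrt{53} \approx - 7.2801 i$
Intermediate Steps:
$T{\left(Z \right)} = 0$
$J{\left(a \right)} = \left(-1 + 6 a\right) \left(-5 + a\right)$ ($J{\left(a \right)} = \left(3 \cdot 2 a - 1\right) \left(-5 + a\right) = \left(6 a - 1\right) \left(-5 + a\right) = \left(-1 + 6 a\right) \left(-5 + a\right)$)
$c{\left(P \right)} = \sqrt{-58 + P}$ ($c{\left(P \right)} = \sqrt{P - 58} = \sqrt{-58 + P}$)
$- c{\left(J{\left(T{\left(2 \right)} \right)} \right)} = - \sqrt{-58 + \left(5 - 0 + 6 \cdot 0^{2}\right)} = - \sqrt{-58 + \left(5 + 0 + 6 \cdot 0\right)} = - \sqrt{-58 + \left(5 + 0 + 0\right)} = - \sqrt{-58 + 5} = - \sqrt{-53} = - i \sqrt{53}$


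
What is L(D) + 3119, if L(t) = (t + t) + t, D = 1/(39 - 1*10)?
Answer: 90454/29 ≈ 3119.1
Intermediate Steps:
D = 1/29 (D = 1/(39 - 10) = 1/29 ≈ 0.034483)
L(t) = 3*t (L(t) = 2*t + t = 3*t)
L(D) + 3119 = 3*(1/29) + 3119 = 3/29 + 3119 = 90454/29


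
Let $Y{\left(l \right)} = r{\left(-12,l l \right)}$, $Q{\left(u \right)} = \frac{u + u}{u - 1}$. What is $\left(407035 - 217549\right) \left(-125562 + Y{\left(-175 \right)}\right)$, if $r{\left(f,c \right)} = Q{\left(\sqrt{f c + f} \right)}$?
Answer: $- \frac{8743818638387052}{367513} - \frac{757944 i \sqrt{91878}}{367513} \approx -2.3792 \cdot 10^{10} - 625.13 i$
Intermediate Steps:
$Q{\left(u \right)} = \frac{2 u}{-1 + u}$
$r{\left(f,c \right)} = \frac{2 \sqrt{f + c f}}{-1 + \sqrt{f + c f}}$ ($r{\left(f,c \right)} = \frac{2 \sqrt{f c + f}}{-1 + \sqrt{f c + f}} = \frac{2 \sqrt{c f + f}}{-1 + \sqrt{c f + f}} = \frac{2 \sqrt{f + c f}}{-1 + \sqrt{f + c f}}$)
$Y{\left(l \right)} = \frac{2 \sqrt{-12 - 12 l^{2}}}{-1 + \sqrt{-12 - 12 l^{2}}}$ ($Y{\left(l \right)} = \frac{2 \sqrt{- 12 \left(1 + l l\right)}}{-1 + \sqrt{- 12 \left(1 + l l\right)}} = \frac{2 \sqrt{- 12 \left(1 + l^{2}\right)}}{-1 + \sqrt{- 12 \left(1 + l^{2}\right)}} = \frac{2 \sqrt{-12 - 12 l^{2}}}{-1 + \sqrt{-12 - 12 l^{2}}}$)
$\left(407035 - 217549\right) \left(-125562 + Y{\left(-175 \right)}\right) = \left(407035 - 217549\right) \left(-125562 + \frac{4 \sqrt{-3 - 3 \left(-175\right)^{2}}}{-1 + 2 \sqrt{3} \sqrt{-1 - \left(-175\right)^{2}}}\right) = 189486 \left(-125562 + \frac{4 \sqrt{-3 - 91875}}{-1 + 2 \sqrt{3} \sqrt{-1 - 30625}}\right) = 189486 \left(-125562 + \frac{4 \sqrt{-91878}}{-1 + 2 \sqrt{3} \sqrt{-30626}}\right) = 189486 \left(-125562 + \frac{4 i \sqrt{91878}}{-1 + 2 \sqrt{3} i \sqrt{30626}}\right) = 189486 \left(-125562 + \frac{4 i \sqrt{91878}}{-1 + 2 i \sqrt{91878}}\right) = -23792241132 + \frac{757944 i \sqrt{91878}}{-1 + 2 i \sqrt{91878}}$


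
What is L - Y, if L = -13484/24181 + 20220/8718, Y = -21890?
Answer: 769166894488/35134993 ≈ 21892.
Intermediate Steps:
L = 61897718/35134993 (L = -13484*1/24181 + 20220*(1/8718) = -13484/24181 + 3370/1453 = 61897718/35134993 ≈ 1.7617)
L - Y = 61897718/35134993 - 1*(-21890) = 61897718/35134993 + 21890 = 769166894488/35134993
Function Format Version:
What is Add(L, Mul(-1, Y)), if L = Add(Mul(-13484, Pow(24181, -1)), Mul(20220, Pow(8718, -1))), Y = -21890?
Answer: Rational(769166894488, 35134993) ≈ 21892.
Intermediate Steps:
L = Rational(61897718, 35134993) (L = Add(Mul(-13484, Rational(1, 24181)), Mul(20220, Rational(1, 8718))) = Add(Rational(-13484, 24181), Rational(3370, 1453)) = Rational(61897718, 35134993) ≈ 1.7617)
Add(L, Mul(-1, Y)) = Add(Rational(61897718, 35134993), Mul(-1, -21890)) = Add(Rational(61897718, 35134993), 21890) = Rational(769166894488, 35134993)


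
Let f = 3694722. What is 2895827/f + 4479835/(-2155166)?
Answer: -2577689259647/1990684808463 ≈ -1.2949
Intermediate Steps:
2895827/f + 4479835/(-2155166) = 2895827/3694722 + 4479835/(-2155166) = 2895827*(1/3694722) + 4479835*(-1/2155166) = 2895827/3694722 - 4479835/2155166 = -2577689259647/1990684808463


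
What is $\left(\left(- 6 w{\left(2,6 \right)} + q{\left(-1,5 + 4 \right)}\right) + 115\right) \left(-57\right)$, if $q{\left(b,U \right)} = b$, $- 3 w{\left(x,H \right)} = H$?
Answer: $-7182$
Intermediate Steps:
$w{\left(x,H \right)} = - \frac{H}{3}$
$\left(\left(- 6 w{\left(2,6 \right)} + q{\left(-1,5 + 4 \right)}\right) + 115\right) \left(-57\right) = \left(\left(- 6 \left(\left(- \frac{1}{3}\right) 6\right) - 1\right) + 115\right) \left(-57\right) = \left(\left(\left(-6\right) \left(-2\right) - 1\right) + 115\right) \left(-57\right) = \left(\left(12 - 1\right) + 115\right) \left(-57\right) = \left(11 + 115\right) \left(-57\right) = 126 \left(-57\right) = -7182$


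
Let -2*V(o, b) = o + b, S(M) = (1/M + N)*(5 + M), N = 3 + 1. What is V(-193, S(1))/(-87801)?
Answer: -163/175602 ≈ -0.00092824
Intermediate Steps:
N = 4
S(M) = (4 + 1/M)*(5 + M) (S(M) = (1/M + 4)*(5 + M) = (4 + 1/M)*(5 + M))
V(o, b) = -b/2 - o/2 (V(o, b) = -(o + b)/2 = -(b + o)/2 = -b/2 - o/2)
V(-193, S(1))/(-87801) = (-(21 + 4*1 + 5/1)/2 - ½*(-193))/(-87801) = (-(21 + 4 + 5*1)/2 + 193/2)*(-1/87801) = (-(21 + 4 + 5)/2 + 193/2)*(-1/87801) = (-½*30 + 193/2)*(-1/87801) = (-15 + 193/2)*(-1/87801) = (163/2)*(-1/87801) = -163/175602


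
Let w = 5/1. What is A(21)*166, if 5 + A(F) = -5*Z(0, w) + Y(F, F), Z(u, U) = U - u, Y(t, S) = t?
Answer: -1494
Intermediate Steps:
w = 5 (w = 5*1 = 5)
A(F) = -30 + F (A(F) = -5 + (-5*(5 - 1*0) + F) = -5 + (-5*(5 + 0) + F) = -5 + (-5*5 + F) = -5 + (-25 + F) = -30 + F)
A(21)*166 = (-30 + 21)*166 = -9*166 = -1494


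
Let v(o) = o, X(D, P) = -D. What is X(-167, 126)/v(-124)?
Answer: -167/124 ≈ -1.3468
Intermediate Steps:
X(-167, 126)/v(-124) = -1*(-167)/(-124) = 167*(-1/124) = -167/124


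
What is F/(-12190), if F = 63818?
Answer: -31909/6095 ≈ -5.2353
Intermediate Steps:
F/(-12190) = 63818/(-12190) = 63818*(-1/12190) = -31909/6095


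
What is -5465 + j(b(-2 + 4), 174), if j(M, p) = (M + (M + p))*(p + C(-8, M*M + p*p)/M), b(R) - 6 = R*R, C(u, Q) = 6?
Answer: 142037/5 ≈ 28407.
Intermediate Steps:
b(R) = 6 + R² (b(R) = 6 + R*R = 6 + R²)
j(M, p) = (p + 2*M)*(p + 6/M) (j(M, p) = (M + (M + p))*(p + 6/M) = (p + 2*M)*(p + 6/M))
-5465 + j(b(-2 + 4), 174) = -5465 + (12 + 174² + 2*(6 + (-2 + 4)²)*174 + 6*174/(6 + (-2 + 4)²)) = -5465 + (12 + 30276 + 2*(6 + 2²)*174 + 6*174/(6 + 2²)) = -5465 + (12 + 30276 + 2*(6 + 4)*174 + 6*174/(6 + 4)) = -5465 + (12 + 30276 + 2*10*174 + 6*174/10) = -5465 + (12 + 30276 + 3480 + 6*174*(⅒)) = -5465 + (12 + 30276 + 3480 + 522/5) = -5465 + 169362/5 = 142037/5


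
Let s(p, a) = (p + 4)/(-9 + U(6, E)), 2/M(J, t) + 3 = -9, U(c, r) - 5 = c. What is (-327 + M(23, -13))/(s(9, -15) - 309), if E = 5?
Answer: 1963/1815 ≈ 1.0815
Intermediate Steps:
U(c, r) = 5 + c
M(J, t) = -⅙ (M(J, t) = 2/(-3 - 9) = 2/(-12) = 2*(-1/12) = -⅙)
s(p, a) = 2 + p/2 (s(p, a) = (p + 4)/(-9 + (5 + 6)) = (4 + p)/(-9 + 11) = (4 + p)/2 = (4 + p)*(½) = 2 + p/2)
(-327 + M(23, -13))/(s(9, -15) - 309) = (-327 - ⅙)/((2 + (½)*9) - 309) = -1963/(6*((2 + 9/2) - 309)) = -1963/(6*(13/2 - 309)) = -1963/(6*(-605/2)) = -1963/6*(-2/605) = 1963/1815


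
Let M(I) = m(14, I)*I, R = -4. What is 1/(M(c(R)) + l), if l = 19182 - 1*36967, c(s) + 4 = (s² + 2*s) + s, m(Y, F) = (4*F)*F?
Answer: -1/17785 ≈ -5.6227e-5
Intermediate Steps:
m(Y, F) = 4*F²
c(s) = -4 + s² + 3*s (c(s) = -4 + ((s² + 2*s) + s) = -4 + (s² + 3*s) = -4 + s² + 3*s)
M(I) = 4*I³ (M(I) = (4*I²)*I = 4*I³)
l = -17785 (l = 19182 - 36967 = -17785)
1/(M(c(R)) + l) = 1/(4*(-4 + (-4)² + 3*(-4))³ - 17785) = 1/(4*(-4 + 16 - 12)³ - 17785) = 1/(4*0³ - 17785) = 1/(4*0 - 17785) = 1/(0 - 17785) = 1/(-17785) = -1/17785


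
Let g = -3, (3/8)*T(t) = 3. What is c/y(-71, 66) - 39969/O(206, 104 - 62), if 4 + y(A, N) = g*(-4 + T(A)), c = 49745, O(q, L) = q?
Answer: -5443487/1648 ≈ -3303.1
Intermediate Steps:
T(t) = 8 (T(t) = (8/3)*3 = 8)
y(A, N) = -16 (y(A, N) = -4 - 3*(-4 + 8) = -4 - 3*4 = -4 - 12 = -16)
c/y(-71, 66) - 39969/O(206, 104 - 62) = 49745/(-16) - 39969/206 = 49745*(-1/16) - 39969*1/206 = -49745/16 - 39969/206 = -5443487/1648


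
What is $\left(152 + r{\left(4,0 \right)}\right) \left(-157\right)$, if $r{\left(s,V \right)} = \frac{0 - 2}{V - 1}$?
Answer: $-24178$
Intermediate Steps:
$r{\left(s,V \right)} = - \frac{2}{-1 + V}$
$\left(152 + r{\left(4,0 \right)}\right) \left(-157\right) = \left(152 - \frac{2}{-1 + 0}\right) \left(-157\right) = \left(152 - \frac{2}{-1}\right) \left(-157\right) = \left(152 - -2\right) \left(-157\right) = \left(152 + 2\right) \left(-157\right) = 154 \left(-157\right) = -24178$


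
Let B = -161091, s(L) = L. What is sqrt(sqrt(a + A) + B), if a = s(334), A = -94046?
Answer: sqrt(-161091 + 4*I*sqrt(5857)) ≈ 0.381 + 401.36*I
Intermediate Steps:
a = 334
sqrt(sqrt(a + A) + B) = sqrt(sqrt(334 - 94046) - 161091) = sqrt(sqrt(-93712) - 161091) = sqrt(4*I*sqrt(5857) - 161091) = sqrt(-161091 + 4*I*sqrt(5857))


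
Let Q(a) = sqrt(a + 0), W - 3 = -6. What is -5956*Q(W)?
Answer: -5956*I*sqrt(3) ≈ -10316.0*I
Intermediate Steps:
W = -3 (W = 3 - 6 = -3)
Q(a) = sqrt(a)
-5956*Q(W) = -5956*I*sqrt(3)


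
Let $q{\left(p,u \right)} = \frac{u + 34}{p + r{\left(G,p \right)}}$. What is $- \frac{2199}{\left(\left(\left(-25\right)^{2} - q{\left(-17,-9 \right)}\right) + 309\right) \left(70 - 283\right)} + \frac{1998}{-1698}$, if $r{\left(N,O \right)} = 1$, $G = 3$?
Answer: $- \frac{350593043}{300772117} \approx -1.1656$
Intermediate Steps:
$q{\left(p,u \right)} = \frac{34 + u}{1 + p}$ ($q{\left(p,u \right)} = \frac{u + 34}{p + 1} = \frac{34 + u}{1 + p}$)
$- \frac{2199}{\left(\left(\left(-25\right)^{2} - q{\left(-17,-9 \right)}\right) + 309\right) \left(70 - 283\right)} + \frac{1998}{-1698} = - \frac{2199}{\left(\left(\left(-25\right)^{2} - \frac{34 - 9}{1 - 17}\right) + 309\right) \left(70 - 283\right)} + \frac{1998}{-1698} = - \frac{2199}{\left(\left(625 - \frac{1}{-16} \cdot 25\right) + 309\right) \left(-213\right)} + 1998 \left(- \frac{1}{1698}\right) = - \frac{2199}{\left(\left(625 - \left(- \frac{1}{16}\right) 25\right) + 309\right) \left(-213\right)} - \frac{333}{283} = - \frac{2199}{\left(\left(625 - - \frac{25}{16}\right) + 309\right) \left(-213\right)} - \frac{333}{283} = - \frac{2199}{\left(\left(625 + \frac{25}{16}\right) + 309\right) \left(-213\right)} - \frac{333}{283} = - \frac{2199}{\left(\frac{10025}{16} + 309\right) \left(-213\right)} - \frac{333}{283} = - \frac{2199}{\frac{14969}{16} \left(-213\right)} - \frac{333}{283} = - \frac{2199}{- \frac{3188397}{16}} - \frac{333}{283} = \left(-2199\right) \left(- \frac{16}{3188397}\right) - \frac{333}{283} = \frac{11728}{1062799} - \frac{333}{283} = - \frac{350593043}{300772117}$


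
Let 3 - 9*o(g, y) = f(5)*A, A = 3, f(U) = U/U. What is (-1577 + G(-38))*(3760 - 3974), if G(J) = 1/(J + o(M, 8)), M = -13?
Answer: 6412189/19 ≈ 3.3748e+5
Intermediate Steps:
f(U) = 1
o(g, y) = 0 (o(g, y) = ⅓ - 3/9 = ⅓ - ⅑*3 = ⅓ - ⅓ = 0)
G(J) = 1/J (G(J) = 1/(J + 0) = 1/J)
(-1577 + G(-38))*(3760 - 3974) = (-1577 + 1/(-38))*(3760 - 3974) = (-1577 - 1/38)*(-214) = -59927/38*(-214) = 6412189/19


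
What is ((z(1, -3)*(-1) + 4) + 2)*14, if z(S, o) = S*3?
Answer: 42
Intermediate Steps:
z(S, o) = 3*S
((z(1, -3)*(-1) + 4) + 2)*14 = (((3*1)*(-1) + 4) + 2)*14 = ((3*(-1) + 4) + 2)*14 = ((-3 + 4) + 2)*14 = (1 + 2)*14 = 3*14 = 42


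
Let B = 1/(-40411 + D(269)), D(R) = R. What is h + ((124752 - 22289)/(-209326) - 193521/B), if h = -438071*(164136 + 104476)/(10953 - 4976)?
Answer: 9694635903258654261/1251141502 ≈ 7.7486e+9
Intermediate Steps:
B = -1/40142 (B = 1/(-40411 + 269) = 1/(-40142) = -1/40142 ≈ -2.4912e-5)
h = -117671127452/5977 (h = -438071/(5977/268612) = -438071/(5977*(1/268612)) = -438071/5977/268612 = -438071*268612/5977 = -117671127452/5977 ≈ -1.9687e+7)
h + ((124752 - 22289)/(-209326) - 193521/B) = -117671127452/5977 + ((124752 - 22289)/(-209326) - 193521/(-1/40142)) = -117671127452/5977 + (102463*(-1/209326) - 193521*(-40142)) = -117671127452/5977 + (-102463/209326 + 7768319982) = -117671127452/5977 + 1626111348449669/209326 = 9694635903258654261/1251141502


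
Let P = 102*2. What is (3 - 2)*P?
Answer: 204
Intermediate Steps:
P = 204
(3 - 2)*P = (3 - 2)*204 = 1*204 = 204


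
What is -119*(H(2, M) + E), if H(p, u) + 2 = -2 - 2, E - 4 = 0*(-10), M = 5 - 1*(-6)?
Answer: 238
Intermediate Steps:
M = 11 (M = 5 + 6 = 11)
E = 4 (E = 4 + 0*(-10) = 4 + 0 = 4)
H(p, u) = -6 (H(p, u) = -2 + (-2 - 2) = -2 - 4 = -6)
-119*(H(2, M) + E) = -119*(-6 + 4) = -119*(-2) = 238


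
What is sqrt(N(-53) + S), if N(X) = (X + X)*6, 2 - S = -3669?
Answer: sqrt(3035) ≈ 55.091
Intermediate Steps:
S = 3671 (S = 2 - 1*(-3669) = 2 + 3669 = 3671)
N(X) = 12*X (N(X) = (2*X)*6 = 12*X)
sqrt(N(-53) + S) = sqrt(12*(-53) + 3671) = sqrt(-636 + 3671) = sqrt(3035)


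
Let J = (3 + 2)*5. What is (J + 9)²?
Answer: 1156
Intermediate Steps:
J = 25 (J = 5*5 = 25)
(J + 9)² = (25 + 9)² = 34² = 1156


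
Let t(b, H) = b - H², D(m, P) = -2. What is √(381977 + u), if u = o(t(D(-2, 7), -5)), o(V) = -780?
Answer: √381197 ≈ 617.41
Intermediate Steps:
u = -780
√(381977 + u) = √(381977 - 780) = √381197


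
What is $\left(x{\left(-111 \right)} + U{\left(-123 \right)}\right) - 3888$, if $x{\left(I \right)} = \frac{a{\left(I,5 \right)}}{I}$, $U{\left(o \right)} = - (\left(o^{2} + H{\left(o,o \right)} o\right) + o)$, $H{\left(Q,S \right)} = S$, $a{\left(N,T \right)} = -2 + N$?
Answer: $- \frac{3776440}{111} \approx -34022.0$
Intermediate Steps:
$U{\left(o \right)} = - o - 2 o^{2}$ ($U{\left(o \right)} = - (\left(o^{2} + o o\right) + o) = - (\left(o^{2} + o^{2}\right) + o) = - (2 o^{2} + o) = - (o + 2 o^{2}) = - o - 2 o^{2}$)
$x{\left(I \right)} = \frac{-2 + I}{I}$
$\left(x{\left(-111 \right)} + U{\left(-123 \right)}\right) - 3888 = \left(\frac{-2 - 111}{-111} - - 123 \left(1 + 2 \left(-123\right)\right)\right) - 3888 = \left(\left(- \frac{1}{111}\right) \left(-113\right) - - 123 \left(1 - 246\right)\right) - 3888 = \left(\frac{113}{111} - \left(-123\right) \left(-245\right)\right) - 3888 = \left(\frac{113}{111} - 30135\right) - 3888 = - \frac{3344872}{111} - 3888 = - \frac{3776440}{111}$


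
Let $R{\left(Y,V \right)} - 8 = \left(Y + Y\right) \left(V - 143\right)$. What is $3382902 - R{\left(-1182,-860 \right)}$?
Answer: $1011802$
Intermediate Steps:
$R{\left(Y,V \right)} = 8 + 2 Y \left(-143 + V\right)$ ($R{\left(Y,V \right)} = 8 + \left(Y + Y\right) \left(V - 143\right) = 8 + 2 Y \left(-143 + V\right)$)
$3382902 - R{\left(-1182,-860 \right)} = 3382902 - \left(8 - -338052 + 2 \left(-860\right) \left(-1182\right)\right) = 3382902 - \left(8 + 338052 + 2033040\right) = 3382902 - 2371100 = 1011802$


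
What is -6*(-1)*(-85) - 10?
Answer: -520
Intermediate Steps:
-6*(-1)*(-85) - 10 = 6*(-85) - 10 = -510 - 10 = -520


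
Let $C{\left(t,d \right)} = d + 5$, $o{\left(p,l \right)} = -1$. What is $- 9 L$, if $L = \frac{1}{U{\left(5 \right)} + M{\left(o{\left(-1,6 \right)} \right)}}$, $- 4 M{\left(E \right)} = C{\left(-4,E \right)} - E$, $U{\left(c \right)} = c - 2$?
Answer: $- \frac{36}{7} \approx -5.1429$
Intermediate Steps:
$U{\left(c \right)} = -2 + c$
$C{\left(t,d \right)} = 5 + d$
$M{\left(E \right)} = - \frac{5}{4}$ ($M{\left(E \right)} = - \frac{\left(5 + E\right) - E}{4} = \left(- \frac{1}{4}\right) 5 = - \frac{5}{4}$)
$L = \frac{4}{7}$ ($L = \frac{1}{\left(-2 + 5\right) - \frac{5}{4}} = \frac{1}{3 - \frac{5}{4}} = \frac{1}{\frac{7}{4}} = \frac{4}{7} \approx 0.57143$)
$- 9 L = \left(-9\right) \frac{4}{7} = - \frac{36}{7}$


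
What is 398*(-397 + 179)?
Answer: -86764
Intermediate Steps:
398*(-397 + 179) = 398*(-218) = -86764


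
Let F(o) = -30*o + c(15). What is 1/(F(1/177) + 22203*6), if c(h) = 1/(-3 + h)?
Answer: 708/94318283 ≈ 7.5065e-6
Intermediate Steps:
F(o) = 1/12 - 30*o (F(o) = -30*o + 1/(-3 + 15) = -30*o + 1/12 = 1/12 - 30*o)
1/(F(1/177) + 22203*6) = 1/((1/12 - 30/177) + 22203*6) = 1/((1/12 - 30*1/177) + 133218) = 1/((1/12 - 10/59) + 133218) = 1/(-61/708 + 133218) = 1/(94318283/708) = 708/94318283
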